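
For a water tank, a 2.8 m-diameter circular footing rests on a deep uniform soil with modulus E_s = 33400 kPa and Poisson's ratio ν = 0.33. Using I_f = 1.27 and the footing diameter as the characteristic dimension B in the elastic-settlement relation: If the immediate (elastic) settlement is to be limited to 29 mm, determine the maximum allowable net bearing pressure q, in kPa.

q ≈ 306 kPa

S_e = q·B·(1−ν²)/E_s · I_f  ⇒  q = S_e·E_s / (B·(1−ν²)·I_f).
q = 0.029 × 33400 / (2.8 × 0.8911 × 1.27) = 305.7 kPa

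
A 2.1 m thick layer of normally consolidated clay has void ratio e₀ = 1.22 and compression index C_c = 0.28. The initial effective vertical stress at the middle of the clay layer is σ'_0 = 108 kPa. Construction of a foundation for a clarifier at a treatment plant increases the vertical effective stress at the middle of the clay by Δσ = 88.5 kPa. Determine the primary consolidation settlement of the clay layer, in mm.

Final effective stress: σ'_f = σ'_0 + Δσ = 108 + 88.5 = 196.5 kPa.
Normally consolidated clay, so the full stress increment lies on the virgin compression line:
S_c = C_c·H/(1+e₀)·log₁₀(σ'_f/σ'_0) = 0.28×2.1/(1+1.22)×log₁₀(196.5/108)
    = 0.26486 × 0.25994 = 0.06885 m

S_c ≈ 68.8 mm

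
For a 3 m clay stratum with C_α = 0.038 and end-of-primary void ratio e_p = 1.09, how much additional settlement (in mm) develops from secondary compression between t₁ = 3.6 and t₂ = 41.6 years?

S_s ≈ 58 mm

Secondary compression: S_s = C_α·H/(1+e_p)·log₁₀(t₂/t₁)
S_s = 0.038×3/(1+1.09)×log₁₀(41.6/3.6)
    = 0.05455 × 1.063 = 0.05797 m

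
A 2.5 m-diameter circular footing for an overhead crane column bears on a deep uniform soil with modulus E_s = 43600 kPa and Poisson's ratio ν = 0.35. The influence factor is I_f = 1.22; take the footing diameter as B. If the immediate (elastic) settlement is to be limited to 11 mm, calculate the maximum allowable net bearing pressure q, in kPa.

q ≈ 179 kPa

S_e = q·B·(1−ν²)/E_s · I_f  ⇒  q = S_e·E_s / (B·(1−ν²)·I_f).
q = 0.011 × 43600 / (2.5 × 0.8775 × 1.22) = 179.2 kPa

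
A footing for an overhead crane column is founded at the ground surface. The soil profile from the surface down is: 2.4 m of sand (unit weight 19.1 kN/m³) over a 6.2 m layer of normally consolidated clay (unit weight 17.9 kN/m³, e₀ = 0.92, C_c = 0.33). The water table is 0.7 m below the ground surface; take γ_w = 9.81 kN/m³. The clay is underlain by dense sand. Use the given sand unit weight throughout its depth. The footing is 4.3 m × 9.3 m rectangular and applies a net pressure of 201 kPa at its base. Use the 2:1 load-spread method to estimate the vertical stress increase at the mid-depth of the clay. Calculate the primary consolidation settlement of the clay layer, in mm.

Mid-depth of clay below the ground surface: z = 2.4 + 6.2/2 = 5.5 m.
Total vertical stress at mid-clay: σ_v = 19.1×2.4 + 17.9×3.1 = 101.33 kPa.
Pore pressure: u = 9.81×(5.5 − 0.7) = 47.088 kPa.
Initial effective stress: σ'_0 = σ_v − u = 101.33 − 47.088 = 54.242 kPa.
Stress increase at mid-clay by the 2:1 spreading method:
Δσ = qBL/((B+z)(L+z)) = 201×4.3×9.3/((4.3+5.5)(9.3+5.5)) = 55.419 kPa
Final effective stress: σ'_f = σ'_0 + Δσ = 54.242 + 55.419 = 109.66 kPa.
Normally consolidated clay, so the full stress increment lies on the virgin compression line:
S_c = C_c·H/(1+e₀)·log₁₀(σ'_f/σ'_0) = 0.33×6.2/(1+0.92)×log₁₀(109.66/54.242)
    = 1.0656 × 0.30571 = 0.3258 m

S_c ≈ 326 mm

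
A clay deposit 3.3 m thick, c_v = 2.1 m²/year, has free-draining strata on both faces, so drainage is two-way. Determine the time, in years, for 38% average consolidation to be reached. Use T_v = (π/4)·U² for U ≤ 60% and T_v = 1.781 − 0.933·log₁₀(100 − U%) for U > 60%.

t ≈ 0.147 years

Drainage path length: H_d = H/2 = 1.65 m (double drainage).
U ≤ 60%: T_v = (π/4)·U² = (π/4)×0.38² = 0.11341.
t = T_v·H_d²/c_v = 0.11341×1.65²/2.1 = 0.147 years.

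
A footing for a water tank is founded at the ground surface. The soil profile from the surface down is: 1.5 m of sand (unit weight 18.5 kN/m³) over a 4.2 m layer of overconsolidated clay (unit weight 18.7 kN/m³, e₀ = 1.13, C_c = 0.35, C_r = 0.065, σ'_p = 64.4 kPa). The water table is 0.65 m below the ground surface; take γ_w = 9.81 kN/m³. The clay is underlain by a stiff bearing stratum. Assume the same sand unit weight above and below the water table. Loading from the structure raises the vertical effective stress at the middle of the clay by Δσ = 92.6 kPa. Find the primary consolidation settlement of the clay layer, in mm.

Mid-depth of clay below the ground surface: z = 1.5 + 4.2/2 = 3.6 m.
Total vertical stress at mid-clay: σ_v = 18.5×1.5 + 18.7×2.1 = 67.02 kPa.
Pore pressure: u = 9.81×(3.6 − 0.65) = 28.94 kPa.
Initial effective stress: σ'_0 = σ_v − u = 67.02 − 28.94 = 38.08 kPa.
Final effective stress: σ'_f = 38.08 + 92.6 = 130.68 kPa.
σ'_f = 130.68 > σ'_p = 64.4 kPa, so the stress path crosses the preconsolidation pressure — recompression up to σ'_p, then virgin compression beyond:
S_c = H/(1+e₀)·[C_r·log₁₀(σ'_p/σ'_0) + C_c·log₁₀(σ'_f/σ'_p)]
    = 4.2/2.13 × [0.065×log₁₀(64.4/38.08) + 0.35×log₁₀(130.68/64.4)]
    = 1.9718 × [0.014832 + 0.10756] = 0.2413 m

S_c ≈ 241 mm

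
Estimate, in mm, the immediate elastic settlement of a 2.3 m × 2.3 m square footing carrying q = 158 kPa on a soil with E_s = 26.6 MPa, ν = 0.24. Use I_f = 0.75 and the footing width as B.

S_e ≈ 9.66 mm

Immediate (elastic) settlement: S_e = q·B·(1−ν²)/E_s · I_f.
E_s = 26.6 MPa = 26600 kPa.
S_e = 158 × 2.3 × (1 − 0.24²) / 26600 × 0.75
    = 158 × 2.3 × 0.9424 / 26600 × 0.75
    = 0.009656 m = 9.656 mm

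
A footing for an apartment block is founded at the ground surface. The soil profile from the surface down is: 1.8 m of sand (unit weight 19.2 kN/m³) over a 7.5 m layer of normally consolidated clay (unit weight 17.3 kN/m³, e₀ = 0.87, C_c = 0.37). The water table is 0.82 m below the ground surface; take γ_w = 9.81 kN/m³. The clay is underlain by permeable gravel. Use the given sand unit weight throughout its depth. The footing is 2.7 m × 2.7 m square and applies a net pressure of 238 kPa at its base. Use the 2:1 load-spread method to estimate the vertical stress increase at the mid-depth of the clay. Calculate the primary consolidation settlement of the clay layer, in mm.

S_c ≈ 253 mm

Mid-depth of clay below the ground surface: z = 1.8 + 7.5/2 = 5.55 m.
Total vertical stress at mid-clay: σ_v = 19.2×1.8 + 17.3×3.75 = 99.435 kPa.
Pore pressure: u = 9.81×(5.55 − 0.82) = 46.401 kPa.
Initial effective stress: σ'_0 = σ_v − u = 99.435 − 46.401 = 53.034 kPa.
Stress increase at mid-clay by the 2:1 spreading method:
Δσ = qBL/((B+z)(L+z)) = 238×2.7×2.7/((2.7+5.55)(2.7+5.55)) = 25.492 kPa
Final effective stress: σ'_f = σ'_0 + Δσ = 53.034 + 25.492 = 78.526 kPa.
Normally consolidated clay, so the full stress increment lies on the virgin compression line:
S_c = C_c·H/(1+e₀)·log₁₀(σ'_f/σ'_0) = 0.37×7.5/(1+0.87)×log₁₀(78.526/53.034)
    = 1.484 × 0.17046 = 0.253 m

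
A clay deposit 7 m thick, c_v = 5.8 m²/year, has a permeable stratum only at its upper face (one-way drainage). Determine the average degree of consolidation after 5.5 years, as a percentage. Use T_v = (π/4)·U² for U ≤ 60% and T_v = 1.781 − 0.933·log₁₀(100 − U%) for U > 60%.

U ≈ 83.7 %

Drainage path length: H_d = H = 7 m (single drainage).
T_v = c_v·t/H_d² = 5.8×5.5/7² = 0.65102.
T_v = 0.65102 corresponds to the U > 60% branch:
U = 1 − 10^((1.781 − T_v)/0.933)/100 = 0.8374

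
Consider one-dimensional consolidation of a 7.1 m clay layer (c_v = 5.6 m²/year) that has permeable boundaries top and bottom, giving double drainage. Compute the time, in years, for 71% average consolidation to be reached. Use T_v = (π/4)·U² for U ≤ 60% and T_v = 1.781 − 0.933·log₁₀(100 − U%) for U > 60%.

Drainage path length: H_d = H/2 = 3.55 m (double drainage).
U > 60%: T_v = 1.781 − 0.933·log₁₀(100 − 71) = 0.41658.
t = T_v·H_d²/c_v = 0.41658×3.55²/5.6 = 0.9375 years.

t ≈ 0.937 years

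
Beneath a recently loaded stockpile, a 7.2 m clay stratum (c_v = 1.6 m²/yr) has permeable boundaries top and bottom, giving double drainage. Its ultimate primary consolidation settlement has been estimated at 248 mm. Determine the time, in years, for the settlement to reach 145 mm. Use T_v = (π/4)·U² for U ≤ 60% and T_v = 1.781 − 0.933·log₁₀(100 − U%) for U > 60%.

t ≈ 2.17 years

Drainage path length: H_d = H/2 = 3.6 m (double drainage).
U = S(t)/S_ult = 145/248 = 0.5847.
U ≤ 60%: T_v = (π/4)·U² = (π/4)×0.58468² = 0.26849.
t = T_v·H_d²/c_v = 0.26849×3.6²/1.6 = 2.175 years.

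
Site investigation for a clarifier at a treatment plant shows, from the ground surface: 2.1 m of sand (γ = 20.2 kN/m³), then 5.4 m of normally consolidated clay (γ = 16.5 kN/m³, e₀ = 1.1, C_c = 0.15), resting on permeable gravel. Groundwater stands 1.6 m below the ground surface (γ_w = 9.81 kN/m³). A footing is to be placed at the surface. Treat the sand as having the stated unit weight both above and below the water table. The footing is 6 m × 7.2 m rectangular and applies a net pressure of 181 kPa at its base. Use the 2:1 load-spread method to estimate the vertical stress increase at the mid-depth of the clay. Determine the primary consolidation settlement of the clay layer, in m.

Mid-depth of clay below the ground surface: z = 2.1 + 5.4/2 = 4.8 m.
Total vertical stress at mid-clay: σ_v = 20.2×2.1 + 16.5×2.7 = 86.97 kPa.
Pore pressure: u = 9.81×(4.8 − 1.6) = 31.392 kPa.
Initial effective stress: σ'_0 = σ_v − u = 86.97 − 31.392 = 55.578 kPa.
Stress increase at mid-clay by the 2:1 spreading method:
Δσ = qBL/((B+z)(L+z)) = 181×6×7.2/((6+4.8)(7.2+4.8)) = 60.333 kPa
Final effective stress: σ'_f = σ'_0 + Δσ = 55.578 + 60.333 = 115.91 kPa.
Normally consolidated clay, so the full stress increment lies on the virgin compression line:
S_c = C_c·H/(1+e₀)·log₁₀(σ'_f/σ'_0) = 0.15×5.4/(1+1.1)×log₁₀(115.91/55.578)
    = 0.38571 × 0.31922 = 0.1231 m

S_c ≈ 0.123 m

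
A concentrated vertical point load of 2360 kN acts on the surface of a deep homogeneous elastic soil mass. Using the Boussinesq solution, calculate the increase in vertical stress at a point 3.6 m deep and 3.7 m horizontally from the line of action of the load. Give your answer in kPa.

Δσ_z ≈ 14.3 kPa

Boussinesq vertical stress below a point load on an elastic half-space:
Δσ_z = 3P/(2πz²) · [1 + (r/z)²]^(−5/2)
r/z = 3.7/3.6 = 1.0278; [1+(r/z)²]^(−5/2) = 0.16492.
Δσ_z = 3×2360/(2π×3.6²) × 0.16492 = 86.946 × 0.16492 = 14.34 kPa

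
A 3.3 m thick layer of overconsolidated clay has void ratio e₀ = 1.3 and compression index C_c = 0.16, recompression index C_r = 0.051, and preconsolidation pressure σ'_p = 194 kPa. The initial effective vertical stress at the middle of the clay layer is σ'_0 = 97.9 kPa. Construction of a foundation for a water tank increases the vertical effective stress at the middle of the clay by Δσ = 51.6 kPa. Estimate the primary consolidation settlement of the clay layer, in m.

Final effective stress: σ'_f = 97.9 + 51.6 = 149.5 kPa.
σ'_f = 149.5 ≤ σ'_p = 194 kPa, so the clay remains overconsolidated and only the recompression index applies:
S_c = C_r·H/(1+e₀)·log₁₀(σ'_f/σ'_0) = 0.051×3.3/2.3×log₁₀(149.5/97.9)
    = 0.073175 × 0.18386 = 0.01345 m

S_c ≈ 0.0135 m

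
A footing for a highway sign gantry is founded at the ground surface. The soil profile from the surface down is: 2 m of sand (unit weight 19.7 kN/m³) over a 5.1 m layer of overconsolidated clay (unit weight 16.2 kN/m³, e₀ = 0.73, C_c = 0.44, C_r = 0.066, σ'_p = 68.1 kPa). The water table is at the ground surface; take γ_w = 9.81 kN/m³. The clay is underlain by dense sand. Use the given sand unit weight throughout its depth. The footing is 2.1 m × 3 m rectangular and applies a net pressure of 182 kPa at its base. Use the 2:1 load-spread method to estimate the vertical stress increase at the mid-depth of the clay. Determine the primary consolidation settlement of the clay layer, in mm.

Mid-depth of clay below the ground surface: z = 2 + 5.1/2 = 4.55 m.
Total vertical stress at mid-clay: σ_v = 19.7×2 + 16.2×2.55 = 80.71 kPa.
Pore pressure: u = 9.81×(4.55 − 0) = 44.636 kPa.
Initial effective stress: σ'_0 = σ_v − u = 80.71 − 44.636 = 36.074 kPa.
Stress increase at mid-clay by the 2:1 spreading method:
Δσ = qBL/((B+z)(L+z)) = 182×2.1×3/((2.1+4.55)(3+4.55)) = 22.837 kPa
Final effective stress: σ'_f = 36.074 + 22.837 = 58.911 kPa.
σ'_f = 58.911 ≤ σ'_p = 68.1 kPa, so the clay remains overconsolidated and only the recompression index applies:
S_c = C_r·H/(1+e₀)·log₁₀(σ'_f/σ'_0) = 0.066×5.1/1.73×log₁₀(58.911/36.074)
    = 0.19457 × 0.213 = 0.04144 m

S_c ≈ 41.4 mm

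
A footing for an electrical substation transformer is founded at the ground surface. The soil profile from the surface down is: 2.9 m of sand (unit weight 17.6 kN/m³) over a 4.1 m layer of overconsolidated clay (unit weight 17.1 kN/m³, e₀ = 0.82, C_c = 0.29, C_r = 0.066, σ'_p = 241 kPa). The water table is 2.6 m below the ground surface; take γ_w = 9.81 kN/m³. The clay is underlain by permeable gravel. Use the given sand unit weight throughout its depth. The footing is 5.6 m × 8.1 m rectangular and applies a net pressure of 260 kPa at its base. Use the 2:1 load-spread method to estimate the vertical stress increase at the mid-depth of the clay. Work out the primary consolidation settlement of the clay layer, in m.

S_c ≈ 0.0554 m

Mid-depth of clay below the ground surface: z = 2.9 + 4.1/2 = 4.95 m.
Total vertical stress at mid-clay: σ_v = 17.6×2.9 + 17.1×2.05 = 86.095 kPa.
Pore pressure: u = 9.81×(4.95 − 2.6) = 23.054 kPa.
Initial effective stress: σ'_0 = σ_v − u = 86.095 − 23.054 = 63.041 kPa.
Stress increase at mid-clay by the 2:1 spreading method:
Δσ = qBL/((B+z)(L+z)) = 260×5.6×8.1/((5.6+4.95)(8.1+4.95)) = 85.661 kPa
Final effective stress: σ'_f = 63.041 + 85.661 = 148.7 kPa.
σ'_f = 148.7 ≤ σ'_p = 241 kPa, so the clay remains overconsolidated and only the recompression index applies:
S_c = C_r·H/(1+e₀)·log₁₀(σ'_f/σ'_0) = 0.066×4.1/1.82×log₁₀(148.7/63.041)
    = 0.14868 × 0.37269 = 0.05541 m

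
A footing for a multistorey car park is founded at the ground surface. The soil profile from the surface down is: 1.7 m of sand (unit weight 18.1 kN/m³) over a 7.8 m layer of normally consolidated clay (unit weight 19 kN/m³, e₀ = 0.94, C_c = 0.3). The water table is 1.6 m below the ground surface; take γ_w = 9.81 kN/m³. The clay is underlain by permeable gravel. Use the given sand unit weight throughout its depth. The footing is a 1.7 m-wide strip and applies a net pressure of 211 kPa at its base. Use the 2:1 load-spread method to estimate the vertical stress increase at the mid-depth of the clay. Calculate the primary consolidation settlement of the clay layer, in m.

S_c ≈ 0.293 m

Mid-depth of clay below the ground surface: z = 1.7 + 7.8/2 = 5.6 m.
Total vertical stress at mid-clay: σ_v = 18.1×1.7 + 19×3.9 = 104.87 kPa.
Pore pressure: u = 9.81×(5.6 − 1.6) = 39.24 kPa.
Initial effective stress: σ'_0 = σ_v − u = 104.87 − 39.24 = 65.63 kPa.
Stress increase at mid-clay by the 2:1 spreading method:
Δσ = qB/(B+z) = 211×1.7/(1.7+5.6) = 49.137 kPa
Final effective stress: σ'_f = σ'_0 + Δσ = 65.63 + 49.137 = 114.77 kPa.
Normally consolidated clay, so the full stress increment lies on the virgin compression line:
S_c = C_c·H/(1+e₀)·log₁₀(σ'_f/σ'_0) = 0.3×7.8/(1+0.94)×log₁₀(114.77/65.63)
    = 1.2062 × 0.24273 = 0.2928 m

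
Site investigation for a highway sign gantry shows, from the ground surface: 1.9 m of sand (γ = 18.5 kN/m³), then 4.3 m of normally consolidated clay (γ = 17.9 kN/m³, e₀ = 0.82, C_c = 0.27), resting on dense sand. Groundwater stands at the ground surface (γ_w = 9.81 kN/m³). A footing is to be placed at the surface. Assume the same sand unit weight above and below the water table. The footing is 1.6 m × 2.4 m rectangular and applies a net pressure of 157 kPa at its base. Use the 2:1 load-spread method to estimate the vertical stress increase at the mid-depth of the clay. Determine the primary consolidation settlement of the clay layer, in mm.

S_c ≈ 110 mm

Mid-depth of clay below the ground surface: z = 1.9 + 4.3/2 = 4.05 m.
Total vertical stress at mid-clay: σ_v = 18.5×1.9 + 17.9×2.15 = 73.635 kPa.
Pore pressure: u = 9.81×(4.05 − 0) = 39.73 kPa.
Initial effective stress: σ'_0 = σ_v − u = 73.635 − 39.73 = 33.905 kPa.
Stress increase at mid-clay by the 2:1 spreading method:
Δσ = qBL/((B+z)(L+z)) = 157×1.6×2.4/((1.6+4.05)(2.4+4.05)) = 16.543 kPa
Final effective stress: σ'_f = σ'_0 + Δσ = 33.905 + 16.543 = 50.448 kPa.
Normally consolidated clay, so the full stress increment lies on the virgin compression line:
S_c = C_c·H/(1+e₀)·log₁₀(σ'_f/σ'_0) = 0.27×4.3/(1+0.82)×log₁₀(50.448/33.905)
    = 0.63791 × 0.17258 = 0.1101 m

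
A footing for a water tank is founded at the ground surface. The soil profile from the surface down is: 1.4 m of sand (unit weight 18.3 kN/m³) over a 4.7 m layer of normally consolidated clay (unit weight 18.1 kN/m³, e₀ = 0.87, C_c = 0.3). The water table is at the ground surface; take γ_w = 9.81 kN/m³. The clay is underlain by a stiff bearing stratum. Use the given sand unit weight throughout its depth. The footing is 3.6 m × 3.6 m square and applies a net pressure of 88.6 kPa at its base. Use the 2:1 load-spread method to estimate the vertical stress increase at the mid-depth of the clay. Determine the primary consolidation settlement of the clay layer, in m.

S_c ≈ 0.169 m

Mid-depth of clay below the ground surface: z = 1.4 + 4.7/2 = 3.75 m.
Total vertical stress at mid-clay: σ_v = 18.3×1.4 + 18.1×2.35 = 68.155 kPa.
Pore pressure: u = 9.81×(3.75 − 0) = 36.788 kPa.
Initial effective stress: σ'_0 = σ_v − u = 68.155 − 36.788 = 31.367 kPa.
Stress increase at mid-clay by the 2:1 spreading method:
Δσ = qBL/((B+z)(L+z)) = 88.6×3.6×3.6/((3.6+3.75)(3.6+3.75)) = 21.255 kPa
Final effective stress: σ'_f = σ'_0 + Δσ = 31.367 + 21.255 = 52.622 kPa.
Normally consolidated clay, so the full stress increment lies on the virgin compression line:
S_c = C_c·H/(1+e₀)·log₁₀(σ'_f/σ'_0) = 0.3×4.7/(1+0.87)×log₁₀(52.622/31.367)
    = 0.75401 × 0.22469 = 0.1694 m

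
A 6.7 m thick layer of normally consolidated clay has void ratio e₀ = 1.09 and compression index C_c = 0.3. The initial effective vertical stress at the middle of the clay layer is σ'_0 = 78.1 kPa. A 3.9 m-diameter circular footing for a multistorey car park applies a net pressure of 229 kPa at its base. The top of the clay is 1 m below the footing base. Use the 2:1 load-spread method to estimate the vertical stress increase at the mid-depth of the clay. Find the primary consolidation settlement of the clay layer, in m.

S_c ≈ 0.21 m

Mid-depth of clay below the footing base: z = 1 + 6.7/2 = 4.35 m.
Stress increase at mid-clay by the 2:1 spreading method:
Δσ ≈ qD²/(D+z)² = 229×3.9²/(3.9+4.35)² = 51.175 kPa
Final effective stress: σ'_f = σ'_0 + Δσ = 78.1 + 51.175 = 129.27 kPa.
Normally consolidated clay, so the full stress increment lies on the virgin compression line:
S_c = C_c·H/(1+e₀)·log₁₀(σ'_f/σ'_0) = 0.3×6.7/(1+1.09)×log₁₀(129.27/78.1)
    = 0.96172 × 0.21885 = 0.2105 m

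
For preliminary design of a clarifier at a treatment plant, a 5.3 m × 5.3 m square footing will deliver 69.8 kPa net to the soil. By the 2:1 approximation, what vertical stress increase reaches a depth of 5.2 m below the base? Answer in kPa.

Δσ_z ≈ 17.8 kPa

By the 2:1 method the load spreads at 1 horizontal : 2 vertical, so at depth z the loaded area has grown by z in each plan dimension:
Δσ = qBL/((B+z)(L+z)) = 69.8×5.3×5.3/((5.3+5.2)(5.3+5.2)) = 17.784 kPa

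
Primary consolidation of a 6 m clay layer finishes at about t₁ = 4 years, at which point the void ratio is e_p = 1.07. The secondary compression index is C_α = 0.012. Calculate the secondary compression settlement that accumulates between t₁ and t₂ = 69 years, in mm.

Secondary compression: S_s = C_α·H/(1+e_p)·log₁₀(t₂/t₁)
S_s = 0.012×6/(1+1.07)×log₁₀(69/4)
    = 0.03478 × 1.237 = 0.04302 m

S_s ≈ 43 mm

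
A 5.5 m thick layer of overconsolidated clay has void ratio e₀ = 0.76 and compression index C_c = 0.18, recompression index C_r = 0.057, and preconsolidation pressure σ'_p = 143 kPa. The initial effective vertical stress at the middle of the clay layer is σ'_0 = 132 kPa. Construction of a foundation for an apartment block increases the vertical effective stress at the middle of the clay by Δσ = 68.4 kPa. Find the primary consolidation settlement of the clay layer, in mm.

S_c ≈ 88.6 mm

Final effective stress: σ'_f = 132 + 68.4 = 200.4 kPa.
σ'_f = 200.4 > σ'_p = 143 kPa, so the stress path crosses the preconsolidation pressure — recompression up to σ'_p, then virgin compression beyond:
S_c = H/(1+e₀)·[C_r·log₁₀(σ'_p/σ'_0) + C_c·log₁₀(σ'_f/σ'_p)]
    = 5.5/1.76 × [0.057×log₁₀(143/132) + 0.18×log₁₀(200.4/143)]
    = 3.125 × [0.0019814 + 0.026381] = 0.08863 m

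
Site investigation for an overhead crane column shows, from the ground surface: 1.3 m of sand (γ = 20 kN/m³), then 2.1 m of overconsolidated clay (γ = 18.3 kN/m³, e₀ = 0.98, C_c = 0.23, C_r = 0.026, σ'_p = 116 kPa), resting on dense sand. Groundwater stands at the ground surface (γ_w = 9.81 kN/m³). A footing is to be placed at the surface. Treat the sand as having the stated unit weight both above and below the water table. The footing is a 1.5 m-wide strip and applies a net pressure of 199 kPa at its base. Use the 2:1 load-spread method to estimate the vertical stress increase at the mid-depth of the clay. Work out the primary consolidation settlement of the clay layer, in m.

S_c ≈ 0.018 m

Mid-depth of clay below the ground surface: z = 1.3 + 2.1/2 = 2.35 m.
Total vertical stress at mid-clay: σ_v = 20×1.3 + 18.3×1.05 = 45.215 kPa.
Pore pressure: u = 9.81×(2.35 − 0) = 23.054 kPa.
Initial effective stress: σ'_0 = σ_v − u = 45.215 − 23.054 = 22.161 kPa.
Stress increase at mid-clay by the 2:1 spreading method:
Δσ = qB/(B+z) = 199×1.5/(1.5+2.35) = 77.532 kPa
Final effective stress: σ'_f = 22.161 + 77.532 = 99.693 kPa.
σ'_f = 99.693 ≤ σ'_p = 116 kPa, so the clay remains overconsolidated and only the recompression index applies:
S_c = C_r·H/(1+e₀)·log₁₀(σ'_f/σ'_0) = 0.026×2.1/1.98×log₁₀(99.693/22.161)
    = 0.027576 × 0.65308 = 0.01801 m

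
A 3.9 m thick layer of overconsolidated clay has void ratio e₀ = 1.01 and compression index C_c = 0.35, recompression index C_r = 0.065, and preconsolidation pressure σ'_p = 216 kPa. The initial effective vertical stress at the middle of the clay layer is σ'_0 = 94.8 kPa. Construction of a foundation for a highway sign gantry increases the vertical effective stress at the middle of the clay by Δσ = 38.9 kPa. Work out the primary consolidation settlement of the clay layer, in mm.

S_c ≈ 18.8 mm

Final effective stress: σ'_f = 94.8 + 38.9 = 133.7 kPa.
σ'_f = 133.7 ≤ σ'_p = 216 kPa, so the clay remains overconsolidated and only the recompression index applies:
S_c = C_r·H/(1+e₀)·log₁₀(σ'_f/σ'_0) = 0.065×3.9/2.01×log₁₀(133.7/94.8)
    = 0.12612 × 0.14932 = 0.01883 m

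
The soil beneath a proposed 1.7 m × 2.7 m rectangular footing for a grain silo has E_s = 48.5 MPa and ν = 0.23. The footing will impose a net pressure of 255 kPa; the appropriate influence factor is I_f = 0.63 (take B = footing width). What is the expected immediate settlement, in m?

S_e ≈ 0.00533 m

Immediate (elastic) settlement: S_e = q·B·(1−ν²)/E_s · I_f.
E_s = 48.5 MPa = 48500 kPa.
S_e = 255 × 1.7 × (1 − 0.23²) / 48500 × 0.63
    = 255 × 1.7 × 0.9471 / 48500 × 0.63
    = 0.005333 m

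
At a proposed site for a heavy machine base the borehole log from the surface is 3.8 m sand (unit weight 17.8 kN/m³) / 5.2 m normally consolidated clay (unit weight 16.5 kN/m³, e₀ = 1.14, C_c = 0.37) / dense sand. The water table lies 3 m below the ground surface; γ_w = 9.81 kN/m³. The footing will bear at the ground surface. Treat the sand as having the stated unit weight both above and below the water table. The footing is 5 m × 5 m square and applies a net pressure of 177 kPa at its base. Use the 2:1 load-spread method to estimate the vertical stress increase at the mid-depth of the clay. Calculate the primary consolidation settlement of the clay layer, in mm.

S_c ≈ 143 mm

Mid-depth of clay below the ground surface: z = 3.8 + 5.2/2 = 6.4 m.
Total vertical stress at mid-clay: σ_v = 17.8×3.8 + 16.5×2.6 = 110.54 kPa.
Pore pressure: u = 9.81×(6.4 − 3) = 33.354 kPa.
Initial effective stress: σ'_0 = σ_v − u = 110.54 − 33.354 = 77.186 kPa.
Stress increase at mid-clay by the 2:1 spreading method:
Δσ = qBL/((B+z)(L+z)) = 177×5×5/((5+6.4)(5+6.4)) = 34.049 kPa
Final effective stress: σ'_f = σ'_0 + Δσ = 77.186 + 34.049 = 111.24 kPa.
Normally consolidated clay, so the full stress increment lies on the virgin compression line:
S_c = C_c·H/(1+e₀)·log₁₀(σ'_f/σ'_0) = 0.37×5.2/(1+1.14)×log₁₀(111.24/77.186)
    = 0.89907 × 0.15872 = 0.1427 m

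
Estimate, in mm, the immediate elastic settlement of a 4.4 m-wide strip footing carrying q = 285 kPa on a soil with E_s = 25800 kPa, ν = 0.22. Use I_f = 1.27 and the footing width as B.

S_e ≈ 58.7 mm

Immediate (elastic) settlement: S_e = q·B·(1−ν²)/E_s · I_f.
S_e = 285 × 4.4 × (1 − 0.22²) / 25800 × 1.27
    = 285 × 4.4 × 0.9516 / 25800 × 1.27
    = 0.05874 m = 58.74 mm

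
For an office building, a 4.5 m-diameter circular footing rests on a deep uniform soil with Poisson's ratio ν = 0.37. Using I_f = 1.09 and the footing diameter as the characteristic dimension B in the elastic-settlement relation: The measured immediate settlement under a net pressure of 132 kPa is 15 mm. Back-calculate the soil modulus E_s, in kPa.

S_e = q·B·(1−ν²)/E_s · I_f  ⇒  E_s = q·B·(1−ν²)·I_f / S_e.
E_s = 132 × 4.5 × 0.8631 × 1.09 / 0.015 = 37250 kPa

E_s ≈ 37300 kPa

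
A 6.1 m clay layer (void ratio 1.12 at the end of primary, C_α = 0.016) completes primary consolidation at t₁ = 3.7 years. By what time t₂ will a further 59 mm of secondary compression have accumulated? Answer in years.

t₂ ≈ 70.8 years

S_s = C_α·H/(1+e_p)·log₁₀(t₂/t₁) ⇒ log₁₀(t₂/t₁) = S_s·(1+e_p)/(C_α·H).
log₁₀(t₂/t₁) = 0.059 × (1+1.12) / (0.016×6.1) = 1.282
t₂ = t₁ × 10^1.282 = 3.7 × 19.12 = 70.76 years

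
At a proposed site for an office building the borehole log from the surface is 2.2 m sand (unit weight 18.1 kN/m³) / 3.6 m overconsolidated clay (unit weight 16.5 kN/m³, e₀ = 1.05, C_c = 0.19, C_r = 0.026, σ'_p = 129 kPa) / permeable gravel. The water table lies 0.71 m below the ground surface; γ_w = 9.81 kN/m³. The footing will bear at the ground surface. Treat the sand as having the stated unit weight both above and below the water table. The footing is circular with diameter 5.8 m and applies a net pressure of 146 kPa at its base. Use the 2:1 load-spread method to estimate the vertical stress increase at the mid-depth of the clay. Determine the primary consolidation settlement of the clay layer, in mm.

Mid-depth of clay below the ground surface: z = 2.2 + 3.6/2 = 4 m.
Total vertical stress at mid-clay: σ_v = 18.1×2.2 + 16.5×1.8 = 69.52 kPa.
Pore pressure: u = 9.81×(4 − 0.71) = 32.275 kPa.
Initial effective stress: σ'_0 = σ_v − u = 69.52 − 32.275 = 37.245 kPa.
Stress increase at mid-clay by the 2:1 spreading method:
Δσ ≈ qD²/(D+z)² = 146×5.8²/(5.8+4)² = 51.14 kPa
Final effective stress: σ'_f = 37.245 + 51.14 = 88.385 kPa.
σ'_f = 88.385 ≤ σ'_p = 129 kPa, so the clay remains overconsolidated and only the recompression index applies:
S_c = C_r·H/(1+e₀)·log₁₀(σ'_f/σ'_0) = 0.026×3.6/2.05×log₁₀(88.385/37.245)
    = 0.045659 × 0.37531 = 0.01714 m

S_c ≈ 17.1 mm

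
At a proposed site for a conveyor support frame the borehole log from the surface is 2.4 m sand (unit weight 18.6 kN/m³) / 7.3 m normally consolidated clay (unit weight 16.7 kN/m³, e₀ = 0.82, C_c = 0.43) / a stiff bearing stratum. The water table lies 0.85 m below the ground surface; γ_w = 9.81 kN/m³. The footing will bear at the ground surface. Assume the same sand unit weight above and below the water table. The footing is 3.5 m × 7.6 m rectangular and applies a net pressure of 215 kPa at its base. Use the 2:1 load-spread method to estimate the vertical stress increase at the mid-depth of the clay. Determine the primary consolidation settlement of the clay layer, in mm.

Mid-depth of clay below the ground surface: z = 2.4 + 7.3/2 = 6.05 m.
Total vertical stress at mid-clay: σ_v = 18.6×2.4 + 16.7×3.65 = 105.59 kPa.
Pore pressure: u = 9.81×(6.05 − 0.85) = 51.012 kPa.
Initial effective stress: σ'_0 = σ_v − u = 105.59 − 51.012 = 54.578 kPa.
Stress increase at mid-clay by the 2:1 spreading method:
Δσ = qBL/((B+z)(L+z)) = 215×3.5×7.6/((3.5+6.05)(7.6+6.05)) = 43.872 kPa
Final effective stress: σ'_f = σ'_0 + Δσ = 54.578 + 43.872 = 98.45 kPa.
Normally consolidated clay, so the full stress increment lies on the virgin compression line:
S_c = C_c·H/(1+e₀)·log₁₀(σ'_f/σ'_0) = 0.43×7.3/(1+0.82)×log₁₀(98.45/54.578)
    = 1.7247 × 0.2562 = 0.4419 m

S_c ≈ 442 mm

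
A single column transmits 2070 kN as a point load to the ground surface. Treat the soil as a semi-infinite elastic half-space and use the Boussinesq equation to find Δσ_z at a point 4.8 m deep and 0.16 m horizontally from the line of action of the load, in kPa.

Δσ_z ≈ 42.8 kPa

Boussinesq vertical stress below a point load on an elastic half-space:
Δσ_z = 3P/(2πz²) · [1 + (r/z)²]^(−5/2)
r/z = 0.16/4.8 = 0.033333; [1+(r/z)²]^(−5/2) = 0.99723.
Δσ_z = 3×2070/(2π×4.8²) × 0.99723 = 42.897 × 0.99723 = 42.78 kPa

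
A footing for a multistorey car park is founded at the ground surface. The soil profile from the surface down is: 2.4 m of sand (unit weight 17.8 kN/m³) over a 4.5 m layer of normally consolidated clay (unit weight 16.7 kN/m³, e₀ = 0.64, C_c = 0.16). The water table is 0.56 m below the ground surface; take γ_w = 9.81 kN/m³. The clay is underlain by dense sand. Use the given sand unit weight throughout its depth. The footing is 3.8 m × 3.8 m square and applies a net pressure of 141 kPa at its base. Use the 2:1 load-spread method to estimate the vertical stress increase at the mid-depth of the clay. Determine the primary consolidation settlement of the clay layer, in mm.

S_c ≈ 102 mm

Mid-depth of clay below the ground surface: z = 2.4 + 4.5/2 = 4.65 m.
Total vertical stress at mid-clay: σ_v = 17.8×2.4 + 16.7×2.25 = 80.295 kPa.
Pore pressure: u = 9.81×(4.65 − 0.56) = 40.123 kPa.
Initial effective stress: σ'_0 = σ_v − u = 80.295 − 40.123 = 40.172 kPa.
Stress increase at mid-clay by the 2:1 spreading method:
Δσ = qBL/((B+z)(L+z)) = 141×3.8×3.8/((3.8+4.65)(3.8+4.65)) = 28.515 kPa
Final effective stress: σ'_f = σ'_0 + Δσ = 40.172 + 28.515 = 68.687 kPa.
Normally consolidated clay, so the full stress increment lies on the virgin compression line:
S_c = C_c·H/(1+e₀)·log₁₀(σ'_f/σ'_0) = 0.16×4.5/(1+0.64)×log₁₀(68.687/40.172)
    = 0.43902 × 0.23295 = 0.1023 m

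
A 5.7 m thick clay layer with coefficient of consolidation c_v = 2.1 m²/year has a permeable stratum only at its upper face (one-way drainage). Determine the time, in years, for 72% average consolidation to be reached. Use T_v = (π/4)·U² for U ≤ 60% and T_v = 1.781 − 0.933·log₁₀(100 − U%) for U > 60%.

t ≈ 6.67 years

Drainage path length: H_d = H = 5.7 m (single drainage).
U > 60%: T_v = 1.781 − 0.933·log₁₀(100 − 72) = 0.4308.
t = T_v·H_d²/c_v = 0.4308×5.7²/2.1 = 6.665 years.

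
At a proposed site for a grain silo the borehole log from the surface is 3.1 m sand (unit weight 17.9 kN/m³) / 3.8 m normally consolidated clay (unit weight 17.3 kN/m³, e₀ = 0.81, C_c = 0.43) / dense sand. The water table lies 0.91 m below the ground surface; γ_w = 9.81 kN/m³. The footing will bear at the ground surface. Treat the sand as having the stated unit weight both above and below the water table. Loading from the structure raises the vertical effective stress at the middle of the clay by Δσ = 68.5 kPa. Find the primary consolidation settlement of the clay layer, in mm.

S_c ≈ 347 mm

Mid-depth of clay below the ground surface: z = 3.1 + 3.8/2 = 5 m.
Total vertical stress at mid-clay: σ_v = 17.9×3.1 + 17.3×1.9 = 88.36 kPa.
Pore pressure: u = 9.81×(5 − 0.91) = 40.123 kPa.
Initial effective stress: σ'_0 = σ_v − u = 88.36 − 40.123 = 48.237 kPa.
Final effective stress: σ'_f = σ'_0 + Δσ = 48.237 + 68.5 = 116.74 kPa.
Normally consolidated clay, so the full stress increment lies on the virgin compression line:
S_c = C_c·H/(1+e₀)·log₁₀(σ'_f/σ'_0) = 0.43×3.8/(1+0.81)×log₁₀(116.74/48.237)
    = 0.90276 × 0.38384 = 0.3465 m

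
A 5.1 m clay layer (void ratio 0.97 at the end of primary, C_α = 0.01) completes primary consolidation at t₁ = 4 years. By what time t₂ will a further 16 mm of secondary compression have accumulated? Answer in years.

S_s = C_α·H/(1+e_p)·log₁₀(t₂/t₁) ⇒ log₁₀(t₂/t₁) = S_s·(1+e_p)/(C_α·H).
log₁₀(t₂/t₁) = 0.016 × (1+0.97) / (0.01×5.1) = 0.618
t₂ = t₁ × 10^0.618 = 4 × 4.15 = 16.6 years

t₂ ≈ 16.6 years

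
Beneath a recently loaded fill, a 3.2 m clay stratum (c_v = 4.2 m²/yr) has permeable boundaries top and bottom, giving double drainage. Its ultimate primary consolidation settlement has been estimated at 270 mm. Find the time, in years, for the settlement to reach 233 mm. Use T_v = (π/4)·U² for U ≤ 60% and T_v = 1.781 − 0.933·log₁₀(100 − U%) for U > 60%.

Drainage path length: H_d = H/2 = 1.6 m (double drainage).
U = S(t)/S_ult = 233/270 = 0.863.
U > 60%: T_v = 1.781 − 0.933·log₁₀(100 − 86.296) = 0.72033.
t = T_v·H_d²/c_v = 0.72033×1.6²/4.2 = 0.4391 years.

t ≈ 0.439 years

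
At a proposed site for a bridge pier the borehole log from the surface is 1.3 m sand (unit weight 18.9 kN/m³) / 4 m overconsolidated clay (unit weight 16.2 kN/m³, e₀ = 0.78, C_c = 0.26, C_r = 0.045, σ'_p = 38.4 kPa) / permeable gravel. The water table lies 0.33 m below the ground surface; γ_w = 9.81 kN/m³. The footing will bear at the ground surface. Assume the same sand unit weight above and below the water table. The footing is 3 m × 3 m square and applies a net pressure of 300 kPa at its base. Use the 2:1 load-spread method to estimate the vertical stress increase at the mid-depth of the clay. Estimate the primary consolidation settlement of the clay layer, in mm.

Mid-depth of clay below the ground surface: z = 1.3 + 4/2 = 3.3 m.
Total vertical stress at mid-clay: σ_v = 18.9×1.3 + 16.2×2 = 56.97 kPa.
Pore pressure: u = 9.81×(3.3 − 0.33) = 29.136 kPa.
Initial effective stress: σ'_0 = σ_v − u = 56.97 − 29.136 = 27.834 kPa.
Stress increase at mid-clay by the 2:1 spreading method:
Δσ = qBL/((B+z)(L+z)) = 300×3×3/((3+3.3)(3+3.3)) = 68.027 kPa
Final effective stress: σ'_f = 27.834 + 68.027 = 95.861 kPa.
σ'_f = 95.861 > σ'_p = 38.4 kPa, so the stress path crosses the preconsolidation pressure — recompression up to σ'_p, then virgin compression beyond:
S_c = H/(1+e₀)·[C_r·log₁₀(σ'_p/σ'_0) + C_c·log₁₀(σ'_f/σ'_p)]
    = 4/1.78 × [0.045×log₁₀(38.4/27.834) + 0.26×log₁₀(95.861/38.4)]
    = 2.2472 × [0.006289 + 0.1033] = 0.2463 m

S_c ≈ 246 mm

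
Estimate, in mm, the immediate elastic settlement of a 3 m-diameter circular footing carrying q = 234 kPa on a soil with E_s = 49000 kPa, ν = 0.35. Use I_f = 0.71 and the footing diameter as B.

S_e ≈ 8.93 mm

Immediate (elastic) settlement: S_e = q·B·(1−ν²)/E_s · I_f.
S_e = 234 × 3 × (1 − 0.35²) / 49000 × 0.71
    = 234 × 3 × 0.8775 / 49000 × 0.71
    = 0.008926 m = 8.926 mm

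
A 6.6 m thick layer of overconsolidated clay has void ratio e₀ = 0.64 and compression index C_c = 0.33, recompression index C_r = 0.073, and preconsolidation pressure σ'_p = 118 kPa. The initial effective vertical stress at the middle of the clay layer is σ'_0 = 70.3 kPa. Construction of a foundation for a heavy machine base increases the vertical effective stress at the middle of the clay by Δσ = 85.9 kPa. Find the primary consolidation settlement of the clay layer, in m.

Final effective stress: σ'_f = 70.3 + 85.9 = 156.2 kPa.
σ'_f = 156.2 > σ'_p = 118 kPa, so the stress path crosses the preconsolidation pressure — recompression up to σ'_p, then virgin compression beyond:
S_c = H/(1+e₀)·[C_r·log₁₀(σ'_p/σ'_0) + C_c·log₁₀(σ'_f/σ'_p)]
    = 6.6/1.64 × [0.073×log₁₀(118/70.3) + 0.33×log₁₀(156.2/118)]
    = 4.0244 × [0.01642 + 0.040194] = 0.2278 m

S_c ≈ 0.228 m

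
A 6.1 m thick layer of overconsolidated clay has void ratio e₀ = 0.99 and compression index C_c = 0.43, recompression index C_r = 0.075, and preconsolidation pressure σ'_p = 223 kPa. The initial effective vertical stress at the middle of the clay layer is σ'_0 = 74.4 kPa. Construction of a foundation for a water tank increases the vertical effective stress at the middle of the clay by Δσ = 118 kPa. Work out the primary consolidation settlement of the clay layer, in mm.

S_c ≈ 94.9 mm

Final effective stress: σ'_f = 74.4 + 118 = 192.4 kPa.
σ'_f = 192.4 ≤ σ'_p = 223 kPa, so the clay remains overconsolidated and only the recompression index applies:
S_c = C_r·H/(1+e₀)·log₁₀(σ'_f/σ'_0) = 0.075×6.1/1.99×log₁₀(192.4/74.4)
    = 0.2299 × 0.41263 = 0.09486 m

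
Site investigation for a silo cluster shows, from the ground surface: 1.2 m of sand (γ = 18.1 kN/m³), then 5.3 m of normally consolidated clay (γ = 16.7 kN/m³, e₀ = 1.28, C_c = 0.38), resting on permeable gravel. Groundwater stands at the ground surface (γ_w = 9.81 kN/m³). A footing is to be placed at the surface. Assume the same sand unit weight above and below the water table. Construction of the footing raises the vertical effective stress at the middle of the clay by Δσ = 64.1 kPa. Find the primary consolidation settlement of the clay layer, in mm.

S_c ≈ 455 mm

Mid-depth of clay below the ground surface: z = 1.2 + 5.3/2 = 3.85 m.
Total vertical stress at mid-clay: σ_v = 18.1×1.2 + 16.7×2.65 = 65.975 kPa.
Pore pressure: u = 9.81×(3.85 − 0) = 37.769 kPa.
Initial effective stress: σ'_0 = σ_v − u = 65.975 − 37.769 = 28.206 kPa.
Final effective stress: σ'_f = σ'_0 + Δσ = 28.206 + 64.1 = 92.306 kPa.
Normally consolidated clay, so the full stress increment lies on the virgin compression line:
S_c = C_c·H/(1+e₀)·log₁₀(σ'_f/σ'_0) = 0.38×5.3/(1+1.28)×log₁₀(92.306/28.206)
    = 0.88333 × 0.51489 = 0.4548 m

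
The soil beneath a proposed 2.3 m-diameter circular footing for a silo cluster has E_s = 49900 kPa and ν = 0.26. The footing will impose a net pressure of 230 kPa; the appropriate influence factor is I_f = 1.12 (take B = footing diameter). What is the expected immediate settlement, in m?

Immediate (elastic) settlement: S_e = q·B·(1−ν²)/E_s · I_f.
S_e = 230 × 2.3 × (1 − 0.26²) / 49900 × 1.12
    = 230 × 2.3 × 0.9324 / 49900 × 1.12
    = 0.01107 m

S_e ≈ 0.0111 m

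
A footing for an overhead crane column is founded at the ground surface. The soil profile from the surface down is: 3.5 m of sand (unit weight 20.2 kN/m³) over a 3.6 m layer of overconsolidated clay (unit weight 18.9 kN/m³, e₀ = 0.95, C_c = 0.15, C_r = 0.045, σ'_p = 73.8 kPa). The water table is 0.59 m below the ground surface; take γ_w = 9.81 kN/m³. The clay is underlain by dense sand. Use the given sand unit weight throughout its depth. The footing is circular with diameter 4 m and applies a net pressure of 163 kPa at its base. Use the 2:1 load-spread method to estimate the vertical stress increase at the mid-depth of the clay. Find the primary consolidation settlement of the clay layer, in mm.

S_c ≈ 30.4 mm

Mid-depth of clay below the ground surface: z = 3.5 + 3.6/2 = 5.3 m.
Total vertical stress at mid-clay: σ_v = 20.2×3.5 + 18.9×1.8 = 104.72 kPa.
Pore pressure: u = 9.81×(5.3 − 0.59) = 46.205 kPa.
Initial effective stress: σ'_0 = σ_v − u = 104.72 − 46.205 = 58.515 kPa.
Stress increase at mid-clay by the 2:1 spreading method:
Δσ ≈ qD²/(D+z)² = 163×4²/(4+5.3)² = 30.154 kPa
Final effective stress: σ'_f = 58.515 + 30.154 = 88.669 kPa.
σ'_f = 88.669 > σ'_p = 73.8 kPa, so the stress path crosses the preconsolidation pressure — recompression up to σ'_p, then virgin compression beyond:
S_c = H/(1+e₀)·[C_r·log₁₀(σ'_p/σ'_0) + C_c·log₁₀(σ'_f/σ'_p)]
    = 3.6/1.95 × [0.045×log₁₀(73.8/58.515) + 0.15×log₁₀(88.669/73.8)]
    = 1.8462 × [0.0045355 + 0.011957] = 0.03045 m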